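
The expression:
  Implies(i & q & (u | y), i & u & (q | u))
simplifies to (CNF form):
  u | ~i | ~q | ~y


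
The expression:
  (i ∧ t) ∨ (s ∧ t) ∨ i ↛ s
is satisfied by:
  {i: True, t: True, s: False}
  {i: True, t: False, s: False}
  {i: True, s: True, t: True}
  {s: True, t: True, i: False}


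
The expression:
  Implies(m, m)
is always true.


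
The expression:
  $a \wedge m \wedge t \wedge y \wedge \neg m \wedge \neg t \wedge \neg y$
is never true.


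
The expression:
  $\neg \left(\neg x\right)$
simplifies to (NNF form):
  $x$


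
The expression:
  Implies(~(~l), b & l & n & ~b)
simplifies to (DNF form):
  ~l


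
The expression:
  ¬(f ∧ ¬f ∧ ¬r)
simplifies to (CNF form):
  True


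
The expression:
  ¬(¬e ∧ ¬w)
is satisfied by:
  {e: True, w: True}
  {e: True, w: False}
  {w: True, e: False}


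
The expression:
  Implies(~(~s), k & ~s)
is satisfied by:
  {s: False}


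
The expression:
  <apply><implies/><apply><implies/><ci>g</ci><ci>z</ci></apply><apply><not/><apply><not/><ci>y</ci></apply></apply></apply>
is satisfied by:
  {y: True, g: True, z: False}
  {y: True, g: False, z: False}
  {y: True, z: True, g: True}
  {y: True, z: True, g: False}
  {g: True, z: False, y: False}


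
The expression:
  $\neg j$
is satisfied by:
  {j: False}


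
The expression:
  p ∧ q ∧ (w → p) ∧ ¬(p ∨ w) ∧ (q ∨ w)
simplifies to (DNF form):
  False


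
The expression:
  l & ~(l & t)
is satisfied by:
  {l: True, t: False}


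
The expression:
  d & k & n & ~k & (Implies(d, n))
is never true.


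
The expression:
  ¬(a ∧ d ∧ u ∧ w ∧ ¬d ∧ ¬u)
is always true.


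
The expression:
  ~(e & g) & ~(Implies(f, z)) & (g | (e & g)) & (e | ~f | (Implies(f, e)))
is never true.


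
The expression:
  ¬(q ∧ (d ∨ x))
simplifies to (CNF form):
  (¬d ∨ ¬q) ∧ (¬q ∨ ¬x)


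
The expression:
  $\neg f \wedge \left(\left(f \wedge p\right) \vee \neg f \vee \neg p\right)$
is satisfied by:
  {f: False}


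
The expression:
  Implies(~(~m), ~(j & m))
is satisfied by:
  {m: False, j: False}
  {j: True, m: False}
  {m: True, j: False}


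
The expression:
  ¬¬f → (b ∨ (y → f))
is always true.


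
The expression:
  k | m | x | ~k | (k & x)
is always true.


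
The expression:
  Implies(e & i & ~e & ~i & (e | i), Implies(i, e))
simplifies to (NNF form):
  True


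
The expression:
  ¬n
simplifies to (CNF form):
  ¬n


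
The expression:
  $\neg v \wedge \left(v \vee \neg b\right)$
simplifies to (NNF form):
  $\neg b \wedge \neg v$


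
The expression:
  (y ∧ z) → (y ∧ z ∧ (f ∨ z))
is always true.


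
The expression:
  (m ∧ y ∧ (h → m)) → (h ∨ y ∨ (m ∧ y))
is always true.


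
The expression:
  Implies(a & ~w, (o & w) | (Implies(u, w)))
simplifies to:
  w | ~a | ~u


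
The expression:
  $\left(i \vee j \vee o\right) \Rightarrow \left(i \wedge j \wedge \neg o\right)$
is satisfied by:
  {o: False, j: False, i: False}
  {i: True, j: True, o: False}


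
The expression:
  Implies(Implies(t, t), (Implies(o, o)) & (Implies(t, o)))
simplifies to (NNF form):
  o | ~t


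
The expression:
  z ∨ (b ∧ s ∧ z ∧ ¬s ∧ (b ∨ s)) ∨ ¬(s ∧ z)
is always true.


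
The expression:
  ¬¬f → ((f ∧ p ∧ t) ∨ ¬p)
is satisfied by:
  {t: True, p: False, f: False}
  {p: False, f: False, t: False}
  {f: True, t: True, p: False}
  {f: True, p: False, t: False}
  {t: True, p: True, f: False}
  {p: True, t: False, f: False}
  {f: True, p: True, t: True}


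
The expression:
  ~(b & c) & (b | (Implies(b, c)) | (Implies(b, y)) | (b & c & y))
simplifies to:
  ~b | ~c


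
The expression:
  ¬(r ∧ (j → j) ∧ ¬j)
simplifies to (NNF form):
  j ∨ ¬r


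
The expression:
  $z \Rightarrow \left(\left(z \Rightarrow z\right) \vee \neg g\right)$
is always true.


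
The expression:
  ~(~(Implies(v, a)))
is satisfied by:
  {a: True, v: False}
  {v: False, a: False}
  {v: True, a: True}


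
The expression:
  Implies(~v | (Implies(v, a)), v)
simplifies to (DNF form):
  v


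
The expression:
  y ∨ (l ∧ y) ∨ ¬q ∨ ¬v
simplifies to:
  y ∨ ¬q ∨ ¬v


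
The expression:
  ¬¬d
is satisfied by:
  {d: True}


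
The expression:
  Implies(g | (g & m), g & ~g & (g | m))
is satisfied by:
  {g: False}


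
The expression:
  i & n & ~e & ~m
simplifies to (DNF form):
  i & n & ~e & ~m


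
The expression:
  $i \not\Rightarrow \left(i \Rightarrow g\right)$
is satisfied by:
  {i: True, g: False}


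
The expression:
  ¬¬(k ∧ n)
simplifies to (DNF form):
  k ∧ n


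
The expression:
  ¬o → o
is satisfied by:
  {o: True}


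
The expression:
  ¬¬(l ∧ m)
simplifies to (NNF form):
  l ∧ m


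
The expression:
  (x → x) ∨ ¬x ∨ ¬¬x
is always true.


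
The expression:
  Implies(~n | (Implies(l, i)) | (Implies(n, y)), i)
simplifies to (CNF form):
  (i | l) & (i | n) & (i | ~y)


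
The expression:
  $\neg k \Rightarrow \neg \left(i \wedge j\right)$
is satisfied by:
  {k: True, i: False, j: False}
  {k: False, i: False, j: False}
  {j: True, k: True, i: False}
  {j: True, k: False, i: False}
  {i: True, k: True, j: False}
  {i: True, k: False, j: False}
  {i: True, j: True, k: True}


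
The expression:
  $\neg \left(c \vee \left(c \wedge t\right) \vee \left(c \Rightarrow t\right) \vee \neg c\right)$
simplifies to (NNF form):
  $\text{False}$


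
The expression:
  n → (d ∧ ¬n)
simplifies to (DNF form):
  ¬n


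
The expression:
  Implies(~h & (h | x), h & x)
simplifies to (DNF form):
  h | ~x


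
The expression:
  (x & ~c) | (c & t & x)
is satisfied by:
  {t: True, x: True, c: False}
  {x: True, c: False, t: False}
  {t: True, c: True, x: True}


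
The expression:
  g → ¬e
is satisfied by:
  {g: False, e: False}
  {e: True, g: False}
  {g: True, e: False}


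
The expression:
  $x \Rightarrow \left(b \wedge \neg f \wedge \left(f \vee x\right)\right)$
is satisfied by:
  {b: True, x: False, f: False}
  {b: False, x: False, f: False}
  {f: True, b: True, x: False}
  {f: True, b: False, x: False}
  {x: True, b: True, f: False}


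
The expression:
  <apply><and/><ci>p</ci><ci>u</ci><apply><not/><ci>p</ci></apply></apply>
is never true.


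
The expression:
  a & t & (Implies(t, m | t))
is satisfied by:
  {t: True, a: True}


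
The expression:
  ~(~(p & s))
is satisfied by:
  {p: True, s: True}


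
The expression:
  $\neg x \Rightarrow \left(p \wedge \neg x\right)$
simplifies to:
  $p \vee x$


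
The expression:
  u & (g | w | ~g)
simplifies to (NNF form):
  u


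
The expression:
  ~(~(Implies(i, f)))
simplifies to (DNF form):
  f | ~i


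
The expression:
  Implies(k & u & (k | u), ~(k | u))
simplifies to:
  ~k | ~u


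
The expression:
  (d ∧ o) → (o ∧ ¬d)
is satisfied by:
  {o: False, d: False}
  {d: True, o: False}
  {o: True, d: False}


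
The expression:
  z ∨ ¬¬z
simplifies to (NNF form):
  z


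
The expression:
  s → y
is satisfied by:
  {y: True, s: False}
  {s: False, y: False}
  {s: True, y: True}


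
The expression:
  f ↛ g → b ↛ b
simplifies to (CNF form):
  g ∨ ¬f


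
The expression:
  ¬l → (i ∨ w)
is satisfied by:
  {i: True, l: True, w: True}
  {i: True, l: True, w: False}
  {i: True, w: True, l: False}
  {i: True, w: False, l: False}
  {l: True, w: True, i: False}
  {l: True, w: False, i: False}
  {w: True, l: False, i: False}


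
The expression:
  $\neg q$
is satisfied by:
  {q: False}


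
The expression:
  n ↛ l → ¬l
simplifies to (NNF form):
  True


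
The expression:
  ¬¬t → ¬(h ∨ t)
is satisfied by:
  {t: False}


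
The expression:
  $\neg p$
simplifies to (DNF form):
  $\neg p$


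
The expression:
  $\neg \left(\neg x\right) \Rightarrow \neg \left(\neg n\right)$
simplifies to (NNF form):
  $n \vee \neg x$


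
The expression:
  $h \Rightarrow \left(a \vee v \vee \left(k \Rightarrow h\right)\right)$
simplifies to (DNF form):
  $\text{True}$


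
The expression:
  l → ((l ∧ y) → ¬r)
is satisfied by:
  {l: False, y: False, r: False}
  {r: True, l: False, y: False}
  {y: True, l: False, r: False}
  {r: True, y: True, l: False}
  {l: True, r: False, y: False}
  {r: True, l: True, y: False}
  {y: True, l: True, r: False}


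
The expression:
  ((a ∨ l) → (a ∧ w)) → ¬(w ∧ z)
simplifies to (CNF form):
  (l ∨ ¬w ∨ ¬z) ∧ (¬a ∨ ¬w ∨ ¬z)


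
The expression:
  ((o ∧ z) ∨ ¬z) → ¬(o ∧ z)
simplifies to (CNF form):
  ¬o ∨ ¬z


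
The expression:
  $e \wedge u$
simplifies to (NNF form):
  $e \wedge u$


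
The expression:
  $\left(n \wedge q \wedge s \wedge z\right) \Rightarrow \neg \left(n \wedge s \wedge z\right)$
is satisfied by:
  {s: False, z: False, n: False, q: False}
  {q: True, s: False, z: False, n: False}
  {n: True, s: False, z: False, q: False}
  {q: True, n: True, s: False, z: False}
  {z: True, q: False, s: False, n: False}
  {q: True, z: True, s: False, n: False}
  {n: True, z: True, q: False, s: False}
  {q: True, n: True, z: True, s: False}
  {s: True, n: False, z: False, q: False}
  {q: True, s: True, n: False, z: False}
  {n: True, s: True, q: False, z: False}
  {q: True, n: True, s: True, z: False}
  {z: True, s: True, n: False, q: False}
  {q: True, z: True, s: True, n: False}
  {n: True, z: True, s: True, q: False}


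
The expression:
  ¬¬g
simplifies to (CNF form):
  g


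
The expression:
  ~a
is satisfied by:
  {a: False}


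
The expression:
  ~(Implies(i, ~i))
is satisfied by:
  {i: True}


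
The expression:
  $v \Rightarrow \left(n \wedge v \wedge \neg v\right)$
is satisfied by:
  {v: False}


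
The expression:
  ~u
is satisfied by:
  {u: False}


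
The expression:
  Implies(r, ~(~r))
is always true.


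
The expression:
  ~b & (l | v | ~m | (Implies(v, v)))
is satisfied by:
  {b: False}


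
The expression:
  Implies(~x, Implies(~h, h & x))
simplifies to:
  h | x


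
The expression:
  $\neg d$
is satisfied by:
  {d: False}


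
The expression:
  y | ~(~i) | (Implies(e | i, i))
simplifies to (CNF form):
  i | y | ~e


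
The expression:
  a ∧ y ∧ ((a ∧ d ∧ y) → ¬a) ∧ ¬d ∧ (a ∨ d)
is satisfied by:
  {a: True, y: True, d: False}


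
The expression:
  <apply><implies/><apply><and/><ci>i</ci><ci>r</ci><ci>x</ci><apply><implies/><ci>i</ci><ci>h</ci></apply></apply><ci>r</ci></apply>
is always true.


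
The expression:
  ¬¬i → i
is always true.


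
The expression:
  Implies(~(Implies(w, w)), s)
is always true.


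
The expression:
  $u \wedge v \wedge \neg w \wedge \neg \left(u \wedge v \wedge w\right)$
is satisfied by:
  {u: True, v: True, w: False}


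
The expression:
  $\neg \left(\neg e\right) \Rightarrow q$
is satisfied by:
  {q: True, e: False}
  {e: False, q: False}
  {e: True, q: True}


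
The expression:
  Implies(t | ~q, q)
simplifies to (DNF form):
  q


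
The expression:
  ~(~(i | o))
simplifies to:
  i | o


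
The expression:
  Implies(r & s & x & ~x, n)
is always true.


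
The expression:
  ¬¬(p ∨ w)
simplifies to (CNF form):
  p ∨ w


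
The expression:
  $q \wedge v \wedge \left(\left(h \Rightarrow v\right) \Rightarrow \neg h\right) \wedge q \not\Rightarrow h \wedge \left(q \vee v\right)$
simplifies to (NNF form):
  $q \wedge v \wedge \neg h$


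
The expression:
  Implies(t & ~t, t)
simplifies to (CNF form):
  True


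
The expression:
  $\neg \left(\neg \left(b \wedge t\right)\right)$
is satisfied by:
  {t: True, b: True}


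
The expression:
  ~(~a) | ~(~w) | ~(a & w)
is always true.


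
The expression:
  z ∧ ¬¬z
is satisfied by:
  {z: True}


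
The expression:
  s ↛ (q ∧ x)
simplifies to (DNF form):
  (s ∧ ¬q) ∨ (s ∧ ¬x)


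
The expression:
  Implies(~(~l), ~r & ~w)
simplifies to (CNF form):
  (~l | ~r) & (~l | ~w)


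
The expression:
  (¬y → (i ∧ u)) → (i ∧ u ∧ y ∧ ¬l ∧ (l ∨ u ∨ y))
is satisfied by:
  {l: False, u: False, y: False, i: False}
  {i: True, l: False, u: False, y: False}
  {u: True, i: False, l: False, y: False}
  {l: True, i: False, u: False, y: False}
  {i: True, l: True, u: False, y: False}
  {u: True, l: True, i: False, y: False}
  {y: True, i: True, u: True, l: False}


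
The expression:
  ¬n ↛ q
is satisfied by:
  {q: True, n: False}
  {n: False, q: False}
  {n: True, q: True}


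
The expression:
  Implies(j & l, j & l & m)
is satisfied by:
  {m: True, l: False, j: False}
  {l: False, j: False, m: False}
  {j: True, m: True, l: False}
  {j: True, l: False, m: False}
  {m: True, l: True, j: False}
  {l: True, m: False, j: False}
  {j: True, l: True, m: True}


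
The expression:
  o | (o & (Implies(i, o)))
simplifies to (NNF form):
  o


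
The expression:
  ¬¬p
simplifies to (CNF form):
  p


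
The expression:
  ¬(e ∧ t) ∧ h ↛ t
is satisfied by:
  {h: True, t: False}


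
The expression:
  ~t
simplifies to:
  ~t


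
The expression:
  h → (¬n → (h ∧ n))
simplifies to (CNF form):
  n ∨ ¬h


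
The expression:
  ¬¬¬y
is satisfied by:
  {y: False}


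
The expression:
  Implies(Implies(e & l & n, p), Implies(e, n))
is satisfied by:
  {n: True, e: False}
  {e: False, n: False}
  {e: True, n: True}


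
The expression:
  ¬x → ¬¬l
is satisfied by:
  {x: True, l: True}
  {x: True, l: False}
  {l: True, x: False}


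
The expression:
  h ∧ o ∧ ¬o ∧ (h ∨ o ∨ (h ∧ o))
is never true.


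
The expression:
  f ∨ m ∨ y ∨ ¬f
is always true.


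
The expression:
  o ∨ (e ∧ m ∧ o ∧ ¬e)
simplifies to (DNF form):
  o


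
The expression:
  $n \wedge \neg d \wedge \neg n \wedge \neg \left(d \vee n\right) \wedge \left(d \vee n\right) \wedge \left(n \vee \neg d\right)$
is never true.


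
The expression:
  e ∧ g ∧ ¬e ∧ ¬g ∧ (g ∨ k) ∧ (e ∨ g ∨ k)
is never true.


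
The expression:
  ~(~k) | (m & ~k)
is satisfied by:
  {k: True, m: True}
  {k: True, m: False}
  {m: True, k: False}


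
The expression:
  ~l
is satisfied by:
  {l: False}


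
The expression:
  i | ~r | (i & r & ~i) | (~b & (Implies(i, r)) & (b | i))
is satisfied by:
  {i: True, r: False}
  {r: False, i: False}
  {r: True, i: True}


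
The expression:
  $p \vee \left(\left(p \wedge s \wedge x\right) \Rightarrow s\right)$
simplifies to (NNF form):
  $\text{True}$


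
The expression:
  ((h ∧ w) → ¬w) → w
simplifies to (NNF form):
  w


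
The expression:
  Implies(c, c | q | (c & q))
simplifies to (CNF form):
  True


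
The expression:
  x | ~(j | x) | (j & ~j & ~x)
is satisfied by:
  {x: True, j: False}
  {j: False, x: False}
  {j: True, x: True}


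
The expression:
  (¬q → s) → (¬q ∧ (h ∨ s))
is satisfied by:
  {q: False}


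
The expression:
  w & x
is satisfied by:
  {w: True, x: True}


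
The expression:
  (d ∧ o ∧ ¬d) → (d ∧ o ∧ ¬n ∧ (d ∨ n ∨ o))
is always true.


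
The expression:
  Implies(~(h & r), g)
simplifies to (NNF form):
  g | (h & r)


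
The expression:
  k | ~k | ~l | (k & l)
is always true.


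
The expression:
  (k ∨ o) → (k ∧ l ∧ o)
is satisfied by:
  {l: True, o: False, k: False}
  {l: False, o: False, k: False}
  {o: True, k: True, l: True}


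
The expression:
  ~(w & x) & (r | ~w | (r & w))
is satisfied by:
  {r: True, x: False, w: False}
  {x: False, w: False, r: False}
  {r: True, x: True, w: False}
  {x: True, r: False, w: False}
  {w: True, r: True, x: False}


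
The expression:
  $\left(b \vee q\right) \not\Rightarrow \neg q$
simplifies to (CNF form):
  $q$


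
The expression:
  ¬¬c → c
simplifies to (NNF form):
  True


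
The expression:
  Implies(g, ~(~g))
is always true.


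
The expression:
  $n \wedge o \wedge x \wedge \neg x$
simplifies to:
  $\text{False}$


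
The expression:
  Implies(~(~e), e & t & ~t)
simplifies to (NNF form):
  ~e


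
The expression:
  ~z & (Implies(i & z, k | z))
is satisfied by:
  {z: False}


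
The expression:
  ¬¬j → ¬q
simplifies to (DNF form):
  ¬j ∨ ¬q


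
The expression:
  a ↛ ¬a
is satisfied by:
  {a: True}


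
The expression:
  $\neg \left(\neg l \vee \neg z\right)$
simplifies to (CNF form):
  $l \wedge z$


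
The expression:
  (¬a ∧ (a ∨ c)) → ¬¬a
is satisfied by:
  {a: True, c: False}
  {c: False, a: False}
  {c: True, a: True}


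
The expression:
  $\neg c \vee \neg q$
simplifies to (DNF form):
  $\neg c \vee \neg q$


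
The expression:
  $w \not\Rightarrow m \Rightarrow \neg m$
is always true.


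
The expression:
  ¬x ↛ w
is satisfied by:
  {w: True, x: False}
  {x: False, w: False}
  {x: True, w: True}


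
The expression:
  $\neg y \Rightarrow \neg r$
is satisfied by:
  {y: True, r: False}
  {r: False, y: False}
  {r: True, y: True}


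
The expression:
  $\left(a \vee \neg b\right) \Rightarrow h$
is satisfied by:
  {b: True, h: True, a: False}
  {h: True, a: False, b: False}
  {b: True, h: True, a: True}
  {h: True, a: True, b: False}
  {b: True, a: False, h: False}


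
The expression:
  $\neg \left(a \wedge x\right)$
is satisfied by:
  {x: False, a: False}
  {a: True, x: False}
  {x: True, a: False}


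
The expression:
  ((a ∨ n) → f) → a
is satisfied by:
  {a: True, n: True, f: False}
  {a: True, n: False, f: False}
  {f: True, a: True, n: True}
  {f: True, a: True, n: False}
  {n: True, f: False, a: False}


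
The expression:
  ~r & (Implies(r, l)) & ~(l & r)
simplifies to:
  ~r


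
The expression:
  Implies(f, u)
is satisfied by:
  {u: True, f: False}
  {f: False, u: False}
  {f: True, u: True}


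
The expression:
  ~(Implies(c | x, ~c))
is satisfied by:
  {c: True}


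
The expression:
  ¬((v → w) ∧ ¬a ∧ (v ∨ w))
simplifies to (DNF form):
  a ∨ ¬w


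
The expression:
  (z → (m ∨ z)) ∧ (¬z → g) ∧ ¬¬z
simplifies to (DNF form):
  z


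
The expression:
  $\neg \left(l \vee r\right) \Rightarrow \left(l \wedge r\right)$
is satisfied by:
  {r: True, l: True}
  {r: True, l: False}
  {l: True, r: False}


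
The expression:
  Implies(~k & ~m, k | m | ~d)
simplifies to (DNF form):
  k | m | ~d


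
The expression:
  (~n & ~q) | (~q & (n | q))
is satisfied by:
  {q: False}


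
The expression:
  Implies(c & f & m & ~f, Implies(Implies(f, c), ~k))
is always true.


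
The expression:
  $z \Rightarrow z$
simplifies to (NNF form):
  $\text{True}$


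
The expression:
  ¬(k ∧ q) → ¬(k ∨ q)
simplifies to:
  (k ∧ q) ∨ (¬k ∧ ¬q)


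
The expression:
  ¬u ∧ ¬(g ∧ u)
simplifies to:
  ¬u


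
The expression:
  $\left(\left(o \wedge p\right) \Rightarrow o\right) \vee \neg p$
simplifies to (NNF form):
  $\text{True}$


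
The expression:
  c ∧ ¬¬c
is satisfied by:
  {c: True}


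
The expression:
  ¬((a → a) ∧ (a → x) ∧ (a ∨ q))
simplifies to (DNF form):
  (a ∧ ¬x) ∨ (¬a ∧ ¬q)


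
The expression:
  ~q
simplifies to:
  ~q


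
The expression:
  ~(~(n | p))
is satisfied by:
  {n: True, p: True}
  {n: True, p: False}
  {p: True, n: False}


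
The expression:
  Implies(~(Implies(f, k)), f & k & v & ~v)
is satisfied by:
  {k: True, f: False}
  {f: False, k: False}
  {f: True, k: True}


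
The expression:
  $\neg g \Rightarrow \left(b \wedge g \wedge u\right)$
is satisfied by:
  {g: True}


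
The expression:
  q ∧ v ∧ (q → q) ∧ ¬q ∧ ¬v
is never true.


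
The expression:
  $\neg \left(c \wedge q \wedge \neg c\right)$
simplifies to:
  $\text{True}$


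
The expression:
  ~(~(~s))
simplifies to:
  ~s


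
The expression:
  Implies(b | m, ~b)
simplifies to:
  ~b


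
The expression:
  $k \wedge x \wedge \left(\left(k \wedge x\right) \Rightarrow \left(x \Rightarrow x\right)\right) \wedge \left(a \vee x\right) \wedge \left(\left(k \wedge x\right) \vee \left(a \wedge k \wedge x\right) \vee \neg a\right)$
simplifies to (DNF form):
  $k \wedge x$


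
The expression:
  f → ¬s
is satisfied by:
  {s: False, f: False}
  {f: True, s: False}
  {s: True, f: False}


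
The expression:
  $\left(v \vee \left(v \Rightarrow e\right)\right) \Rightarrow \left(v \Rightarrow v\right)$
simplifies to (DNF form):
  $\text{True}$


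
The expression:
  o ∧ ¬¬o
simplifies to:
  o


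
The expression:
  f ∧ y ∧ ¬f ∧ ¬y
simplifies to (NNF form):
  False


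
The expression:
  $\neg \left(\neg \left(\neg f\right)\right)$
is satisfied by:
  {f: False}


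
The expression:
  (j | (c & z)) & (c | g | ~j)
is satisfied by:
  {c: True, g: True, j: True, z: True}
  {c: True, g: True, j: True, z: False}
  {c: True, j: True, z: True, g: False}
  {c: True, j: True, z: False, g: False}
  {c: True, g: True, z: True, j: False}
  {c: True, z: True, j: False, g: False}
  {g: True, j: True, z: True, c: False}
  {g: True, j: True, z: False, c: False}


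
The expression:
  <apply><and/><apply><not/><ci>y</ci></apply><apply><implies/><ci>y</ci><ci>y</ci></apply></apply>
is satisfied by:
  {y: False}


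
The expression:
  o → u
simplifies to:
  u ∨ ¬o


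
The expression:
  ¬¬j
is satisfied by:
  {j: True}


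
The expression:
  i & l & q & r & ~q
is never true.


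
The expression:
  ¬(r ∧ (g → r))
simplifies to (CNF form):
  ¬r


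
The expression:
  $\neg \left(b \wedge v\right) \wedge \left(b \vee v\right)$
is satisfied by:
  {b: True, v: False}
  {v: True, b: False}


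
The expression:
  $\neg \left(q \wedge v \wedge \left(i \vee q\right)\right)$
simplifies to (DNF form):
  $\neg q \vee \neg v$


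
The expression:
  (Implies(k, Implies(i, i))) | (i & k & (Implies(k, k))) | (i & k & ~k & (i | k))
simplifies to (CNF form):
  True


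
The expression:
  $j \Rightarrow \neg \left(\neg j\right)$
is always true.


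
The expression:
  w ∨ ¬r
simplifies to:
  w ∨ ¬r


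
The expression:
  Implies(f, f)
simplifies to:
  True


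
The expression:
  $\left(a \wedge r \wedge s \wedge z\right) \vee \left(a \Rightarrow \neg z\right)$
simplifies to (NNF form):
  $\left(r \wedge s\right) \vee \neg a \vee \neg z$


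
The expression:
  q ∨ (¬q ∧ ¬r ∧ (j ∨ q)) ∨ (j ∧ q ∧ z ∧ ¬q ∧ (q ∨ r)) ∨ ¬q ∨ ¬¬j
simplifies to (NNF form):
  True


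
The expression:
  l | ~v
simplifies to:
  l | ~v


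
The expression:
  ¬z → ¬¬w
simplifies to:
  w ∨ z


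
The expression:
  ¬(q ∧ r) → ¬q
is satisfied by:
  {r: True, q: False}
  {q: False, r: False}
  {q: True, r: True}


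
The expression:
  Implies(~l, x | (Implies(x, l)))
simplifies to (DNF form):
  True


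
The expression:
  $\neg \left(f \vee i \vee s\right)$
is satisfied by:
  {i: False, f: False, s: False}


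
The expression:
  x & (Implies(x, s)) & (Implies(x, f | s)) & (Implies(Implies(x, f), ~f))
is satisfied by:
  {s: True, x: True, f: False}


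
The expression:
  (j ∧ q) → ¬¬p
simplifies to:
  p ∨ ¬j ∨ ¬q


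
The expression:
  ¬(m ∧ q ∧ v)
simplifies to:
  ¬m ∨ ¬q ∨ ¬v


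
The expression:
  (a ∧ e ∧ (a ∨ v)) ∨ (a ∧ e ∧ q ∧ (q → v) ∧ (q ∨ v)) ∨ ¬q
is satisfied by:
  {e: True, a: True, q: False}
  {e: True, a: False, q: False}
  {a: True, e: False, q: False}
  {e: False, a: False, q: False}
  {q: True, e: True, a: True}


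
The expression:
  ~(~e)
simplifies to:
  e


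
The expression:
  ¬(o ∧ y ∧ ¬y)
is always true.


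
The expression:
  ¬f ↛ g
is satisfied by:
  {g: True, f: False}
  {f: False, g: False}
  {f: True, g: True}


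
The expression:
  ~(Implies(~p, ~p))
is never true.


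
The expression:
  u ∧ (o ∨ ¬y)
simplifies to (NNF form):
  u ∧ (o ∨ ¬y)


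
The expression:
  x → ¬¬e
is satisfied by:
  {e: True, x: False}
  {x: False, e: False}
  {x: True, e: True}


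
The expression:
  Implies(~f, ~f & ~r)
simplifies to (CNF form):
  f | ~r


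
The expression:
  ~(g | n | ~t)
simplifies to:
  t & ~g & ~n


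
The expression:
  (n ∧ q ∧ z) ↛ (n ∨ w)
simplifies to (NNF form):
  False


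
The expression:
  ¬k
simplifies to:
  ¬k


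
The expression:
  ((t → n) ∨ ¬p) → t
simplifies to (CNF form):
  t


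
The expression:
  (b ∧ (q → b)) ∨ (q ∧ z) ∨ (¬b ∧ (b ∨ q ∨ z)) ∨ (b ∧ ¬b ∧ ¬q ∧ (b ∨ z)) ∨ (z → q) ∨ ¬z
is always true.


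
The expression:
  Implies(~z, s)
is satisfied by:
  {z: True, s: True}
  {z: True, s: False}
  {s: True, z: False}


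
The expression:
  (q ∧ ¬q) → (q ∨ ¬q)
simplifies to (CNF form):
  True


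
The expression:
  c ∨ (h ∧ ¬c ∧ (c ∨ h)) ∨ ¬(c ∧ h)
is always true.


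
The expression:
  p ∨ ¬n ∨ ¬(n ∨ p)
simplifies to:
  p ∨ ¬n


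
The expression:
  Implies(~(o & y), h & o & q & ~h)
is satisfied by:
  {o: True, y: True}


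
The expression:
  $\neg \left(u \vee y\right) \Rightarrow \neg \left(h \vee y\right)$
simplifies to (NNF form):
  $u \vee y \vee \neg h$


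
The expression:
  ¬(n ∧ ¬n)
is always true.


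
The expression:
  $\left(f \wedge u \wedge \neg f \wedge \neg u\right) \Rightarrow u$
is always true.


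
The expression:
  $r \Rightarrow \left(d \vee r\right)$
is always true.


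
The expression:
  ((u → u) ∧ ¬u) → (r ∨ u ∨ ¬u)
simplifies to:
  True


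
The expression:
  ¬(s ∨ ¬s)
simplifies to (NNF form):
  False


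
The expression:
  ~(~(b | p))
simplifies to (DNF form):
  b | p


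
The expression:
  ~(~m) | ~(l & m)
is always true.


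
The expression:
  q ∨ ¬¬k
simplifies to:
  k ∨ q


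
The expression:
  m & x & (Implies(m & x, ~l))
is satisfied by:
  {m: True, x: True, l: False}


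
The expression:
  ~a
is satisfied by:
  {a: False}


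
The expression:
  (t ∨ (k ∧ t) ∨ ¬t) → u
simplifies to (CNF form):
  u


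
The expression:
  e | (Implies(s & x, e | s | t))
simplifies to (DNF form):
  True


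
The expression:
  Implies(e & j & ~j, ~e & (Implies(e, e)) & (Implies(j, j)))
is always true.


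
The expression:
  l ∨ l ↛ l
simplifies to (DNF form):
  l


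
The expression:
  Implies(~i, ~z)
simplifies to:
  i | ~z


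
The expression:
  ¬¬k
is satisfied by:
  {k: True}


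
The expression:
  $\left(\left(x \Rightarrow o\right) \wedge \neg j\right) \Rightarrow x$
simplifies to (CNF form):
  $j \vee x$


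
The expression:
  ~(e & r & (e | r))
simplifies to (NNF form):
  ~e | ~r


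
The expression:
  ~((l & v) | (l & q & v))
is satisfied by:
  {l: False, v: False}
  {v: True, l: False}
  {l: True, v: False}


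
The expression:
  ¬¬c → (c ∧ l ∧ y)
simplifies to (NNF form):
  (l ∧ y) ∨ ¬c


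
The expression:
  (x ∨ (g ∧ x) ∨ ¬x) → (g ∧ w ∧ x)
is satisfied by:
  {w: True, x: True, g: True}


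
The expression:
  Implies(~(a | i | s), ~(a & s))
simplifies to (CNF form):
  True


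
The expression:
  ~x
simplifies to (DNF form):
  ~x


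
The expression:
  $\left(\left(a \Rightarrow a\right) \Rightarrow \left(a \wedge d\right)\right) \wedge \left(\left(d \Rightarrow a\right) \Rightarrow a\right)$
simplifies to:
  $a \wedge d$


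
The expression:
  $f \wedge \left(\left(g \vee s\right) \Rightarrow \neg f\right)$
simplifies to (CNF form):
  $f \wedge \neg g \wedge \neg s$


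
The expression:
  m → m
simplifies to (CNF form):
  True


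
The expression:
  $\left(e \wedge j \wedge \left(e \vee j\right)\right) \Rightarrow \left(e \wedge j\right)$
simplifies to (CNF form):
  $\text{True}$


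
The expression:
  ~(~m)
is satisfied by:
  {m: True}


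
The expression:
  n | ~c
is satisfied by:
  {n: True, c: False}
  {c: False, n: False}
  {c: True, n: True}


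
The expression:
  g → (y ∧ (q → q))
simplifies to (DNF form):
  y ∨ ¬g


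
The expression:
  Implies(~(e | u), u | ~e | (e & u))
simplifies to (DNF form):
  True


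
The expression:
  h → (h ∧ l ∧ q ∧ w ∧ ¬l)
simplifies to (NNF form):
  ¬h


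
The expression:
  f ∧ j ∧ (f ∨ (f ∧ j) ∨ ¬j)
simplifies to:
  f ∧ j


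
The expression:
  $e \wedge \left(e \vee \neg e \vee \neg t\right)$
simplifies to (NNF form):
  $e$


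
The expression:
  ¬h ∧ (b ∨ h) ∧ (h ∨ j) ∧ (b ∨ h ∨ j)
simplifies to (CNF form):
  b ∧ j ∧ ¬h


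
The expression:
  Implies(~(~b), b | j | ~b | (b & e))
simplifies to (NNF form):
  True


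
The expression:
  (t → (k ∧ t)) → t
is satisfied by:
  {t: True}


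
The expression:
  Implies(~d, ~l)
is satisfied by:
  {d: True, l: False}
  {l: False, d: False}
  {l: True, d: True}


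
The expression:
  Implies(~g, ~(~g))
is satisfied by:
  {g: True}


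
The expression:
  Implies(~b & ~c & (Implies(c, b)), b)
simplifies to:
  b | c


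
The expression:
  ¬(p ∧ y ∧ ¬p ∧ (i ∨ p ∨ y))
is always true.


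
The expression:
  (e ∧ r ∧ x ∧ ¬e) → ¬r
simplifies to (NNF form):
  True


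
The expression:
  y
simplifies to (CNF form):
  y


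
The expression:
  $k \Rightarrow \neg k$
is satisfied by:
  {k: False}


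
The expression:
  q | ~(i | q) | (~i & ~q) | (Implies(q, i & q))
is always true.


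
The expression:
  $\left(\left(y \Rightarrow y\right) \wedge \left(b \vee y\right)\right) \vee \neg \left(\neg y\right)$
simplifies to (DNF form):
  $b \vee y$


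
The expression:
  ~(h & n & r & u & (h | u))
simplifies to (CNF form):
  ~h | ~n | ~r | ~u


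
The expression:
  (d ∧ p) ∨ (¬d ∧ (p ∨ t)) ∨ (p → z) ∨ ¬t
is always true.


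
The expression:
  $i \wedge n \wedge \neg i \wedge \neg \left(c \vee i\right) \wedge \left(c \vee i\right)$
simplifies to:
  $\text{False}$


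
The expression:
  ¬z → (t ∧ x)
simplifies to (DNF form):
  z ∨ (t ∧ x)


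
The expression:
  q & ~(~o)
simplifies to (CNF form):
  o & q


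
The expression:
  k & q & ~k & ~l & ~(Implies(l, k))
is never true.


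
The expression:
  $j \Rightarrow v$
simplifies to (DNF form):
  $v \vee \neg j$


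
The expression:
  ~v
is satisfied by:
  {v: False}


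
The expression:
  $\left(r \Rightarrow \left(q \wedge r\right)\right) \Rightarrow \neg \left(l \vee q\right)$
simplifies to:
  $\neg q \wedge \left(r \vee \neg l\right)$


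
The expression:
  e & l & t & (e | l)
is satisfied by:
  {t: True, e: True, l: True}


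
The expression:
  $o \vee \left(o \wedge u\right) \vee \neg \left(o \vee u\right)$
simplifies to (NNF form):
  $o \vee \neg u$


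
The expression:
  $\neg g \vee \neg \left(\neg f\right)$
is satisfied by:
  {f: True, g: False}
  {g: False, f: False}
  {g: True, f: True}


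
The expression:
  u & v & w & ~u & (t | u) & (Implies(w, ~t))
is never true.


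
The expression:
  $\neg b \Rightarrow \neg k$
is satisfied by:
  {b: True, k: False}
  {k: False, b: False}
  {k: True, b: True}


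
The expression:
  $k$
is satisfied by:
  {k: True}


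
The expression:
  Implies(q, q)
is always true.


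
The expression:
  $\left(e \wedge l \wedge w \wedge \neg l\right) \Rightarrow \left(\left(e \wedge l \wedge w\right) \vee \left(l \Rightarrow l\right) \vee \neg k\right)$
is always true.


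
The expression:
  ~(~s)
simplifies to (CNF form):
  s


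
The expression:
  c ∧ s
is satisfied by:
  {c: True, s: True}


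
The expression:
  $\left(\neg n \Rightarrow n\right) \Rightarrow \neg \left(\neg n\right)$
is always true.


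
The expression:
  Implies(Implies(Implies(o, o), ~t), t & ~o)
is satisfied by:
  {t: True}


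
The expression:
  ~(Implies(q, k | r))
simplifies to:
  q & ~k & ~r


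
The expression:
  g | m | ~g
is always true.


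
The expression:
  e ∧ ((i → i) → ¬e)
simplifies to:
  False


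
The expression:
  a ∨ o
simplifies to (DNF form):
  a ∨ o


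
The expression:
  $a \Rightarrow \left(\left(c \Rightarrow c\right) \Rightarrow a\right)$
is always true.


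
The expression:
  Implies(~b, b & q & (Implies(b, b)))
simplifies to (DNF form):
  b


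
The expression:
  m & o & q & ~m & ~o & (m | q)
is never true.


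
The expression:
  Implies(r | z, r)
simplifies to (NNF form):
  r | ~z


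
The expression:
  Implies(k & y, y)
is always true.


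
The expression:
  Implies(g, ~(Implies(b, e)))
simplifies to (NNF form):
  ~g | (b & ~e)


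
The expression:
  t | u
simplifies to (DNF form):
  t | u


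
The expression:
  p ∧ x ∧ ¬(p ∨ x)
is never true.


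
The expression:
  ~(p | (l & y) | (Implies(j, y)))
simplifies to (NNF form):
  j & ~p & ~y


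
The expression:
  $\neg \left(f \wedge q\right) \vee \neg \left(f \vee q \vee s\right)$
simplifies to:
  $\neg f \vee \neg q$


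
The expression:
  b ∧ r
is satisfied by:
  {r: True, b: True}


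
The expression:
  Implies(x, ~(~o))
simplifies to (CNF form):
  o | ~x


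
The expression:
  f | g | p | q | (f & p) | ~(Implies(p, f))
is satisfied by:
  {q: True, g: True, p: True, f: True}
  {q: True, g: True, p: True, f: False}
  {q: True, g: True, f: True, p: False}
  {q: True, g: True, f: False, p: False}
  {q: True, p: True, f: True, g: False}
  {q: True, p: True, f: False, g: False}
  {q: True, p: False, f: True, g: False}
  {q: True, p: False, f: False, g: False}
  {g: True, p: True, f: True, q: False}
  {g: True, p: True, f: False, q: False}
  {g: True, f: True, p: False, q: False}
  {g: True, f: False, p: False, q: False}
  {p: True, f: True, g: False, q: False}
  {p: True, g: False, f: False, q: False}
  {f: True, g: False, p: False, q: False}


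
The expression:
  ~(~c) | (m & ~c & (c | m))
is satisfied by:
  {c: True, m: True}
  {c: True, m: False}
  {m: True, c: False}


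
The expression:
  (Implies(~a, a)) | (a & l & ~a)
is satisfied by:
  {a: True}


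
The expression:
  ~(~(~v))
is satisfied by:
  {v: False}


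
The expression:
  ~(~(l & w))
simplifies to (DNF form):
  l & w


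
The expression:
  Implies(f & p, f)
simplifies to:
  True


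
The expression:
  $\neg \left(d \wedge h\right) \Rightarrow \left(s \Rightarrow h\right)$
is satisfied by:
  {h: True, s: False}
  {s: False, h: False}
  {s: True, h: True}


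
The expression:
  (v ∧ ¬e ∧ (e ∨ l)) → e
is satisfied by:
  {e: True, l: False, v: False}
  {l: False, v: False, e: False}
  {e: True, v: True, l: False}
  {v: True, l: False, e: False}
  {e: True, l: True, v: False}
  {l: True, e: False, v: False}
  {e: True, v: True, l: True}


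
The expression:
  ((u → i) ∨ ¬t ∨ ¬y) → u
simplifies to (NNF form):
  u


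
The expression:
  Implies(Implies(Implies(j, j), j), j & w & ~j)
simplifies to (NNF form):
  ~j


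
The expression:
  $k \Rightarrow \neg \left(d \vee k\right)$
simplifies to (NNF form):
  $\neg k$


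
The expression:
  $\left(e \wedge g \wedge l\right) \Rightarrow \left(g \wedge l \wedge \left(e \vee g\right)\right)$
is always true.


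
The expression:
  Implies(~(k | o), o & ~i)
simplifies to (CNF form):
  k | o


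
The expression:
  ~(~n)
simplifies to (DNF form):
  n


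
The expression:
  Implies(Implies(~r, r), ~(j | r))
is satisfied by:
  {r: False}


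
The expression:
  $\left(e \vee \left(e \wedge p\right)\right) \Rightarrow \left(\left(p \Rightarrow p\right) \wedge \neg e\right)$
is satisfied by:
  {e: False}


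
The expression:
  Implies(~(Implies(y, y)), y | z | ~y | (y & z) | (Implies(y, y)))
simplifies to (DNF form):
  True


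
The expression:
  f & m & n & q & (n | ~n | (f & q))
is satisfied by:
  {m: True, f: True, q: True, n: True}


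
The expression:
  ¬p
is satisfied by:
  {p: False}


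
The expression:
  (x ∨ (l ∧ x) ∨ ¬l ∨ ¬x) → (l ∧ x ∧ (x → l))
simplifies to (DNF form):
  l ∧ x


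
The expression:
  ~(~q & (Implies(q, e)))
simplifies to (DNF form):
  q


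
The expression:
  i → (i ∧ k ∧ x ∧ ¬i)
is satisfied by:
  {i: False}


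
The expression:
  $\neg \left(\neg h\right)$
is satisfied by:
  {h: True}


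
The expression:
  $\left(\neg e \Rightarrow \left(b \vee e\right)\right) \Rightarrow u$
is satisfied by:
  {u: True, e: False, b: False}
  {b: True, u: True, e: False}
  {u: True, e: True, b: False}
  {b: True, u: True, e: True}
  {b: False, e: False, u: False}


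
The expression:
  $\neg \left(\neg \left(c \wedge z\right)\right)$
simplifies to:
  $c \wedge z$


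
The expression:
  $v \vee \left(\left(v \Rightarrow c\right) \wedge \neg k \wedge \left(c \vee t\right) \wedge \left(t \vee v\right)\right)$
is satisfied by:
  {v: True, t: True, k: False}
  {v: True, t: False, k: False}
  {v: True, k: True, t: True}
  {v: True, k: True, t: False}
  {t: True, k: False, v: False}


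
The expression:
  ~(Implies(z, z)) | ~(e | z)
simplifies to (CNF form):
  ~e & ~z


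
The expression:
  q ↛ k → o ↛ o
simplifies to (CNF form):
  k ∨ ¬q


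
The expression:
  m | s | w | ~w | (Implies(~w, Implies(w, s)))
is always true.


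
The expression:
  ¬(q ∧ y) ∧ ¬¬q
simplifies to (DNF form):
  q ∧ ¬y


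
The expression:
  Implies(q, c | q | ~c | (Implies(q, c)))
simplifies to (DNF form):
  True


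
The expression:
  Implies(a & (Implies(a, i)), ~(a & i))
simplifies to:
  ~a | ~i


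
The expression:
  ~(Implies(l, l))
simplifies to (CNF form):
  False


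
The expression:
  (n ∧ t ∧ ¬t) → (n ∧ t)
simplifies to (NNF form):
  True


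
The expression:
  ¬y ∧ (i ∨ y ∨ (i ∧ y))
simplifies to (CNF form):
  i ∧ ¬y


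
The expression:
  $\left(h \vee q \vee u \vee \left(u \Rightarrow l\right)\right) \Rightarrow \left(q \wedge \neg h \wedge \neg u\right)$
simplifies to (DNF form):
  $q \wedge \neg h \wedge \neg u$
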